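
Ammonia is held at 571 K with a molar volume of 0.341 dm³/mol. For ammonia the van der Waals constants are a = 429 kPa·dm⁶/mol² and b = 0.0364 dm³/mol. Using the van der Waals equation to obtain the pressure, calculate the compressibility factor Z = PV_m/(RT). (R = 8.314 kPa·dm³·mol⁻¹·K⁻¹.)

Z ≈ 0.8545

P = RT/(V_m − b) − a/V_m² = (8.314)(571)/(0.341 − 0.0364) − 429/(0.341)²
  = 4747.3/0.30460 − 3689.3 = 15585 − 3689.3 = 11896 kPa
Z = PV_m/(RT) = (11896)(0.341)/((8.314)(571)) = 4056.5/4747.3 = 0.8545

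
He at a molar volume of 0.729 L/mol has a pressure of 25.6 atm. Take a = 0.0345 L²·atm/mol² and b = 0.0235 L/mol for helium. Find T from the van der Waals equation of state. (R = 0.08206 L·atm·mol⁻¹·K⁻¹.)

T = (P + a/V_m²)(V_m − b)/R
P + a/V_m² = 25.6 + 0.0345/(0.729)² = 25.665 atm
V_m − b = 0.729 − 0.0235 = 0.70550 L/mol
T = (25.665)(0.70550)/0.08206 = 220.7 K

T ≈ 220.7 K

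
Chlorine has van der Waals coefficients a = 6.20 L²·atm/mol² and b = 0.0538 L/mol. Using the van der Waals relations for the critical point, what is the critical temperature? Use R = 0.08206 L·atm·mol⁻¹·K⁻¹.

T_c ≈ 416.1 K

For a van der Waals gas, T_c = 8a/(27Rb).
T_c = 8×6.20/(27×0.08206×0.0538) = 49.600/0.11920 = 416.1 K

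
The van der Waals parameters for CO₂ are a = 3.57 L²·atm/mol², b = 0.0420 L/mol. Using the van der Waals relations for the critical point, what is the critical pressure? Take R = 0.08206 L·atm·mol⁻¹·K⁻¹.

For a van der Waals gas, P_c = a/(27b²).
P_c = 3.57/(27×(0.0420)²) = 3.57/0.047628 = 74.96 atm

P_c ≈ 74.96 atm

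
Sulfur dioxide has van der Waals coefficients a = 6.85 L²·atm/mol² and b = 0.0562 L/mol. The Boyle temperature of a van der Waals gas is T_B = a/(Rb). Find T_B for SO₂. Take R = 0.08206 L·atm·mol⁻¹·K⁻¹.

For a van der Waals gas the second virial coefficient B₂ = b − a/(RT) vanishes at T_B = a/(Rb).
T_B = 6.85/(0.08206×0.0562) = 6.85/0.0046118 = 1485 K

T_B ≈ 1485 K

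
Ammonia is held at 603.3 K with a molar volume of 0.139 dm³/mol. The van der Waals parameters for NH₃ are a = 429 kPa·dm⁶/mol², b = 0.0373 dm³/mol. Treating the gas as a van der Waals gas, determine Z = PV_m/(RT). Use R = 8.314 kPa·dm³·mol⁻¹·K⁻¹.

Z ≈ 0.7514

P = RT/(V_m − b) − a/V_m² = (8.314)(603.3)/(0.139 − 0.0373) − 429/(0.139)²
  = 5015.8/0.10170 − 22204 = 49320 − 22204 = 27116 kPa
Z = PV_m/(RT) = (27116)(0.139)/((8.314)(603.3)) = 3769.1/5015.8 = 0.7514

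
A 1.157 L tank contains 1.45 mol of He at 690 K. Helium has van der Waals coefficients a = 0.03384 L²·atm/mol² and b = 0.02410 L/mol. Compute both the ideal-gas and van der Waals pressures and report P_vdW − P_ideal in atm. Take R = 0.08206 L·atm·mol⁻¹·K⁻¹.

ΔP ≈ 2.157 atm

Ideal: P_ideal = nRT/V = (1.45)(0.08206)(690)/1.157 = 70.9603 atm
vdW: P = nRT/(V − nb) − a n²/V² = 82.1010/1.12206 − 0.0711486/1.33865 = 73.1699 − 0.0531495 = 73.1168 atm
ΔP = 73.1168 − 70.9603 = 2.157 atm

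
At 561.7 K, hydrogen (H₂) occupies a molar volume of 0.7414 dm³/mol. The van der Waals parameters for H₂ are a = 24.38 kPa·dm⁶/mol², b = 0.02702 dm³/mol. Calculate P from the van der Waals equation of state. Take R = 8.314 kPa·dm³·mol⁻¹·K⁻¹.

P = RT/(V_m − b) − a/V_m²
RT/(V_m − b) = (8.314)(561.7)/(0.7414 − 0.02702) = 4670.0/0.71438 = 6537.1 kPa
a/V_m² = 24.38/(0.7414)² = 44.354 kPa
P = 6537.1 − 44.354 = 6493 kPa

P ≈ 6493 kPa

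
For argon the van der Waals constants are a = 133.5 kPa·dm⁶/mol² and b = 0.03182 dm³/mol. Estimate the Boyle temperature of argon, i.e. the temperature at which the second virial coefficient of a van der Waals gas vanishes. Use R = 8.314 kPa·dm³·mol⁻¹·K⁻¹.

For a van der Waals gas the second virial coefficient B₂ = b − a/(RT) vanishes at T_B = a/(Rb).
T_B = 133.5/(8.314×0.03182) = 133.5/0.26455 = 504.6 K

T_B ≈ 504.6 K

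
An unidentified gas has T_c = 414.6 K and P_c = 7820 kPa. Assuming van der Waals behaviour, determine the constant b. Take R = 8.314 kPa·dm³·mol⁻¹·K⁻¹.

From T_c = 8a/(27Rb) and P_c = a/(27b²): b = R T_c/(8 P_c).
b = (8.314)(414.6)/(8×7820) = 3447.0/62560 = 0.05510 dm³/mol

b ≈ 0.05510 dm³/mol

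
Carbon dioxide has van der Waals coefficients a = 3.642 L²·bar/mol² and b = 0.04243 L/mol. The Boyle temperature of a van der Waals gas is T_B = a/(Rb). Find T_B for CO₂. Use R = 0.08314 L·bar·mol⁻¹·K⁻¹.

T_B ≈ 1032 K

For a van der Waals gas the second virial coefficient B₂ = b − a/(RT) vanishes at T_B = a/(Rb).
T_B = 3.642/(0.08314×0.04243) = 3.642/0.0035276 = 1032 K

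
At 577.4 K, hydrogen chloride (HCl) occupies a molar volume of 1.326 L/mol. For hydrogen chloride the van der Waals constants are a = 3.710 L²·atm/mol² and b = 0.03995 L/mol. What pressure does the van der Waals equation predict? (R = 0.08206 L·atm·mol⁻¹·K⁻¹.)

P ≈ 34.73 atm

P = RT/(V_m − b) − a/V_m²
RT/(V_m − b) = (0.08206)(577.4)/(1.326 − 0.03995) = 47.381/1.2861 = 36.841 atm
a/V_m² = 3.710/(1.326)² = 2.1100 atm
P = 36.841 − 2.1100 = 34.73 atm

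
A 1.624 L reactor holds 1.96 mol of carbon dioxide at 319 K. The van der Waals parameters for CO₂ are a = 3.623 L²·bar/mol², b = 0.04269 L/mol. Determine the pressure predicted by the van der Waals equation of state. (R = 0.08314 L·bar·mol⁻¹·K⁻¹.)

P = nRT/(V − nb) − a n²/V²
nRT/(V − nb) = (1.96)(0.08314)(319)/(1.624 − 1.96×0.04269) = 51.982/1.5403 = 33.748 bar
a n²/V² = (3.623)(1.96)²/(1.624)² = 5.2773 bar
P = 33.748 − 5.2773 = 28.47 bar

P ≈ 28.47 bar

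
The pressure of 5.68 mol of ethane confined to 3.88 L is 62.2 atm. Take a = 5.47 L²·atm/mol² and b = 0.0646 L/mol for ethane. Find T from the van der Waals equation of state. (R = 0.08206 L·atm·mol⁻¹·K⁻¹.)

T ≈ 557.2 K

T = (P + a n²/V²)(V − nb)/(nR)
P + a n²/V² = 62.2 + (5.47)(5.68)²/(3.88)² = 73.923 atm
V − nb = 3.88 − (5.68)(0.0646) = 3.5131 L
T = (73.923)(3.5131)/((5.68)(0.08206)) = 557.2 K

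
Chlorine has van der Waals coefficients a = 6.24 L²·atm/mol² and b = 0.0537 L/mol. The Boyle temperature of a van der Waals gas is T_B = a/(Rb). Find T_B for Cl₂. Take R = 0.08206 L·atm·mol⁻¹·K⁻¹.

T_B ≈ 1416 K

For a van der Waals gas the second virial coefficient B₂ = b − a/(RT) vanishes at T_B = a/(Rb).
T_B = 6.24/(0.08206×0.0537) = 6.24/0.0044066 = 1416 K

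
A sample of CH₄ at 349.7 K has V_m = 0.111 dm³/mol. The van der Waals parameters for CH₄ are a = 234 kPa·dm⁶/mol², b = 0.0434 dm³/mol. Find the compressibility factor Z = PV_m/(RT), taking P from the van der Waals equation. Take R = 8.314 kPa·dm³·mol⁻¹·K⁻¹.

P = RT/(V_m − b) − a/V_m² = (8.314)(349.7)/(0.111 − 0.0434) − 234/(0.111)²
  = 2907.4/0.067600 − 18992 = 43009 − 18992 = 24017 kPa
Z = PV_m/(RT) = (24017)(0.111)/((8.314)(349.7)) = 2665.9/2907.4 = 0.9169

Z ≈ 0.9169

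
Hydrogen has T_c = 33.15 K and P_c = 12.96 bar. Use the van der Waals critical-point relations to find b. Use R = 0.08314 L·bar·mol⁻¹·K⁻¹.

From T_c = 8a/(27Rb) and P_c = a/(27b²): b = R T_c/(8 P_c).
b = (0.08314)(33.15)/(8×12.96) = 2.7561/103.68 = 0.02658 L/mol

b ≈ 0.02658 L/mol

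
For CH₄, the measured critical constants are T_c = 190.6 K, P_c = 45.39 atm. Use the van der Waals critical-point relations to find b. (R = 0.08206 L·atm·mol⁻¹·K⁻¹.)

b ≈ 0.04307 L/mol

From T_c = 8a/(27Rb) and P_c = a/(27b²): b = R T_c/(8 P_c).
b = (0.08206)(190.6)/(8×45.39) = 15.641/363.12 = 0.04307 L/mol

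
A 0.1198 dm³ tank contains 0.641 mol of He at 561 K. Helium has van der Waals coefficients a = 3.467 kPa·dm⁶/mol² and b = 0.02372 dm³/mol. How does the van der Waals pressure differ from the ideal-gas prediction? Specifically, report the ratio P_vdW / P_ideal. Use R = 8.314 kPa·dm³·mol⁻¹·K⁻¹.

P_vdW / P_ideal ≈ 1.141

Ideal: P_ideal = nRT/V = (0.641)(8.314)(561)/0.1198 = 24955.9 kPa
vdW: P = nRT/(V − nb) − a n²/V² = 2989.72/0.104595 − 1.42452/0.0143520 = 28583.8 − 99.2559 = 28484.5 kPa
Ratio = 28484.5/24955.9 = 1.141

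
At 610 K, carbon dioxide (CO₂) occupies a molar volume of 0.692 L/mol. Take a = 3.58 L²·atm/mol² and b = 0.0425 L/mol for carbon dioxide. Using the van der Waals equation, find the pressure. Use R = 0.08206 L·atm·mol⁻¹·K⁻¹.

P = RT/(V_m − b) − a/V_m²
RT/(V_m − b) = (0.08206)(610)/(0.692 − 0.0425) = 50.057/0.64950 = 77.070 atm
a/V_m² = 3.58/(0.692)² = 7.4760 atm
P = 77.070 − 7.4760 = 69.59 atm

P ≈ 69.59 atm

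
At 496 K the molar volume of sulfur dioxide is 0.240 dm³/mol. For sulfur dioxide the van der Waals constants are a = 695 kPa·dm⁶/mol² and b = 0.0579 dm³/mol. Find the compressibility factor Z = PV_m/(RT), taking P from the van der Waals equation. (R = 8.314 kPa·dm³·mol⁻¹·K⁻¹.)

P = RT/(V_m − b) − a/V_m² = (8.314)(496)/(0.240 − 0.0579) − 695/(0.240)²
  = 4123.7/0.18210 − 12066 = 22645 − 12066 = 10579 kPa
Z = PV_m/(RT) = (10579)(0.240)/((8.314)(496)) = 2539.0/4123.7 = 0.6157

Z ≈ 0.6157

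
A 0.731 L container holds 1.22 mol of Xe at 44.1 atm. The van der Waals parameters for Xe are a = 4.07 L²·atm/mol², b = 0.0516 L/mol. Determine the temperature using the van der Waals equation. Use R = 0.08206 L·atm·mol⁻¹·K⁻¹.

T = (P + a n²/V²)(V − nb)/(nR)
P + a n²/V² = 44.1 + (4.07)(1.22)²/(0.731)² = 55.437 atm
V − nb = 0.731 − (1.22)(0.0516) = 0.66805 L
T = (55.437)(0.66805)/((1.22)(0.08206)) = 369.9 K

T ≈ 369.9 K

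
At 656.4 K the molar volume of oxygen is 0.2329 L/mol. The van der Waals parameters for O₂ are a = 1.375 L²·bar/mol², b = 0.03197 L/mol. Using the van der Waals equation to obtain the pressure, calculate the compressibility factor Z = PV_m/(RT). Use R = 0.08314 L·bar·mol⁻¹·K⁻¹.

Z ≈ 1.051

P = RT/(V_m − b) − a/V_m² = (0.08314)(656.4)/(0.2329 − 0.03197) − 1.375/(0.2329)²
  = 54.573/0.20093 − 25.349 = 271.60 − 25.349 = 246.25 bar
Z = PV_m/(RT) = (246.25)(0.2329)/((0.08314)(656.4)) = 57.352/54.573 = 1.051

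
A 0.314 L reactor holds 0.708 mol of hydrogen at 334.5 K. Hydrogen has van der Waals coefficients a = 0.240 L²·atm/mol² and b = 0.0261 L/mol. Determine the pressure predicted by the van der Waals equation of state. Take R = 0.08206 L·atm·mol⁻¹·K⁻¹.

P ≈ 64.54 atm

P = nRT/(V − nb) − a n²/V²
nRT/(V − nb) = (0.708)(0.08206)(334.5)/(0.314 − 0.708×0.0261) = 19.434/0.29552 = 65.762 atm
a n²/V² = (0.240)(0.708)²/(0.314)² = 1.2202 atm
P = 65.762 − 1.2202 = 64.54 atm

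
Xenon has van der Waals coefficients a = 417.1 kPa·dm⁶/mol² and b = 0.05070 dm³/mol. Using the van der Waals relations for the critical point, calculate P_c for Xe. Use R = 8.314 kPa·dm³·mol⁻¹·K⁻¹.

P_c ≈ 6010 kPa

For a van der Waals gas, P_c = a/(27b²).
P_c = 417.1/(27×(0.05070)²) = 417.1/0.069403 = 6010 kPa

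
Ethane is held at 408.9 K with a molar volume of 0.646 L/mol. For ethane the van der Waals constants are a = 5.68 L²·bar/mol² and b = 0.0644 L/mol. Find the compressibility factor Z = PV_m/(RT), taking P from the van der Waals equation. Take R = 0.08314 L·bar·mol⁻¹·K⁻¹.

P = RT/(V_m − b) − a/V_m² = (0.08314)(408.9)/(0.646 − 0.0644) − 5.68/(0.646)²
  = 33.996/0.58160 − 13.611 = 58.453 − 13.611 = 44.842 bar
Z = PV_m/(RT) = (44.842)(0.646)/((0.08314)(408.9)) = 28.968/33.996 = 0.8521

Z ≈ 0.8521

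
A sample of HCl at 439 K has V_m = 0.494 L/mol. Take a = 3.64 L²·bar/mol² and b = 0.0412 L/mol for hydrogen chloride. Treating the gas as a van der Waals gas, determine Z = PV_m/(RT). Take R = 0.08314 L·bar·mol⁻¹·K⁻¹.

P = RT/(V_m − b) − a/V_m² = (0.08314)(439)/(0.494 − 0.0412) − 3.64/(0.494)²
  = 36.498/0.45280 − 14.916 = 80.605 − 14.916 = 65.689 bar
Z = PV_m/(RT) = (65.689)(0.494)/((0.08314)(439)) = 32.450/36.498 = 0.8891

Z ≈ 0.8891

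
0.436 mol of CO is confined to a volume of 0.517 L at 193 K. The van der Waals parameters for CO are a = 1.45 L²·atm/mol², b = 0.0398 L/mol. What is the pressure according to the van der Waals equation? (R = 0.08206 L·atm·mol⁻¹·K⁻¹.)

P = nRT/(V − nb) − a n²/V²
nRT/(V − nb) = (0.436)(0.08206)(193)/(0.517 − 0.436×0.0398) = 6.9052/0.49965 = 13.820 atm
a n²/V² = (1.45)(0.436)²/(0.517)² = 1.0312 atm
P = 13.820 − 1.0312 = 12.79 atm

P ≈ 12.79 atm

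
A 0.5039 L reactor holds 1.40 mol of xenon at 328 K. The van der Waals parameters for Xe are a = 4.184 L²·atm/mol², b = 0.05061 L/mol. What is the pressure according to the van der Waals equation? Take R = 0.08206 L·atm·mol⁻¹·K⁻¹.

P ≈ 54.72 atm

P = nRT/(V − nb) − a n²/V²
nRT/(V − nb) = (1.40)(0.08206)(328)/(0.5039 − 1.40×0.05061) = 37.682/0.43305 = 87.015 atm
a n²/V² = (4.184)(1.40)²/(0.5039)² = 32.297 atm
P = 87.015 − 32.297 = 54.72 atm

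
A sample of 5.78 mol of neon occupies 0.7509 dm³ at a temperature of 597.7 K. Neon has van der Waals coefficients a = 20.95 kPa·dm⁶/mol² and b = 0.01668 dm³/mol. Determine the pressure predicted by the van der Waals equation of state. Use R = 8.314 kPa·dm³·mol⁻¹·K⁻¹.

P ≈ 42644 kPa

P = nRT/(V − nb) − a n²/V²
nRT/(V − nb) = (5.78)(8.314)(597.7)/(0.7509 − 5.78×0.01668) = 28722/0.65449 = 43885 kPa
a n²/V² = (20.95)(5.78)²/(0.7509)² = 1241.3 kPa
P = 43885 − 1241.3 = 42644 kPa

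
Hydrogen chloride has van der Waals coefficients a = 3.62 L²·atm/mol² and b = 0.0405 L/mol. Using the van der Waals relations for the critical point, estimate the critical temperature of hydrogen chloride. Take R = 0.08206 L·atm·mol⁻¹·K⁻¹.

For a van der Waals gas, T_c = 8a/(27Rb).
T_c = 8×3.62/(27×0.08206×0.0405) = 28.960/0.089733 = 322.7 K

T_c ≈ 322.7 K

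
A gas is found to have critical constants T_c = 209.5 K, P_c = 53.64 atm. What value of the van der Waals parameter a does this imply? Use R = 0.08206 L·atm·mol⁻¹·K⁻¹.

a ≈ 2.324 L²·atm/mol²

From T_c = 8a/(27Rb) and P_c = a/(27b²): a = 27 R² T_c²/(64 P_c).
a = 27×(0.08206)²×(209.5)²/(64×53.64) = 7979.9/3433.0 = 2.324 L²·atm/mol²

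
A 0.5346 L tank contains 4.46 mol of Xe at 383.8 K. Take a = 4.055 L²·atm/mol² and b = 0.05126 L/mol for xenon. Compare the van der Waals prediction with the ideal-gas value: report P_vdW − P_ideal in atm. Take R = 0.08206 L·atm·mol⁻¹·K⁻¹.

ΔP ≈ -85.91 atm

Ideal: P_ideal = nRT/V = (4.46)(0.08206)(383.8)/0.5346 = 262.750 atm
vdW: P = nRT/(V − nb) − a n²/V² = 140.466/0.305980 − 80.6604/0.285797 = 459.069 − 282.230 = 176.839 atm
ΔP = 176.839 − 262.750 = -85.91 atm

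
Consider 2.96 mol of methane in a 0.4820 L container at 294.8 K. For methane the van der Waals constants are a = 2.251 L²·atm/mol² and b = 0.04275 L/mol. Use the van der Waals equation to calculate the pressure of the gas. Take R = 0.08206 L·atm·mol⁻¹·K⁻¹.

P ≈ 116.6 atm

P = nRT/(V − nb) − a n²/V²
nRT/(V − nb) = (2.96)(0.08206)(294.8)/(0.4820 − 2.96×0.04275) = 71.606/0.35546 = 201.45 atm
a n²/V² = (2.251)(2.96)²/(0.4820)² = 84.892 atm
P = 201.45 − 84.892 = 116.6 atm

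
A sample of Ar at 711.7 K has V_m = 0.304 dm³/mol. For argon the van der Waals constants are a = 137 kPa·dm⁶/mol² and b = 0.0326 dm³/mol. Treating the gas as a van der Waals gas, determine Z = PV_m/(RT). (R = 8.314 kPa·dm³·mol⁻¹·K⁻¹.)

Z ≈ 1.044

P = RT/(V_m − b) − a/V_m² = (8.314)(711.7)/(0.304 − 0.0326) − 137/(0.304)²
  = 5917.1/0.27140 − 1482.4 = 21802 − 1482.4 = 20320 kPa
Z = PV_m/(RT) = (20320)(0.304)/((8.314)(711.7)) = 6177.3/5917.1 = 1.044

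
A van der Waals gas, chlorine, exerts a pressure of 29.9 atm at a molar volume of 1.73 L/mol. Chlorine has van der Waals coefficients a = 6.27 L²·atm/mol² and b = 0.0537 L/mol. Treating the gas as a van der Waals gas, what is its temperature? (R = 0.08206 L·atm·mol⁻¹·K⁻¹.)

T ≈ 653.6 K

T = (P + a/V_m²)(V_m − b)/R
P + a/V_m² = 29.9 + 6.27/(1.73)² = 31.995 atm
V_m − b = 1.73 − 0.0537 = 1.6763 L/mol
T = (31.995)(1.6763)/0.08206 = 653.6 K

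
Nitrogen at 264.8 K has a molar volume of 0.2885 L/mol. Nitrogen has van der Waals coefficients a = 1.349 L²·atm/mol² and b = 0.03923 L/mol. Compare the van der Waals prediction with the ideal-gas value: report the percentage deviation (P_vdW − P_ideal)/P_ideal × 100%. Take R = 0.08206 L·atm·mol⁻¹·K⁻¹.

Ideal: P_ideal = RT/V_m = (0.08206)(264.8)/0.2885 = 75.3188 atm
vdW: P = RT/(V_m − b) − a/V_m² = 21.7295/0.249270 − 1.349/0.0832323 = 87.1725 − 16.2077 = 70.9648 atm
% deviation = (70.9648 − 75.3188)/75.3188 × 100% = -5.78%

-5.78 %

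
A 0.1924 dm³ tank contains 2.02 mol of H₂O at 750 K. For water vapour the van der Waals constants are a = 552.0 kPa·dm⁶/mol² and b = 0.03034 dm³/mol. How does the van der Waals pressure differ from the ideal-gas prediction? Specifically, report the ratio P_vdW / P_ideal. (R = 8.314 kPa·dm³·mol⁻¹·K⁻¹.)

P_vdW / P_ideal ≈ 0.5380

Ideal: P_ideal = nRT/V = (2.02)(8.314)(750)/0.1924 = 65466.3 kPa
vdW: P = nRT/(V − nb) − a n²/V² = 12595.7/0.131113 − 2252.38/0.0370178 = 96067.5 − 60845.9 = 35221.6 kPa
Ratio = 35221.6/65466.3 = 0.5380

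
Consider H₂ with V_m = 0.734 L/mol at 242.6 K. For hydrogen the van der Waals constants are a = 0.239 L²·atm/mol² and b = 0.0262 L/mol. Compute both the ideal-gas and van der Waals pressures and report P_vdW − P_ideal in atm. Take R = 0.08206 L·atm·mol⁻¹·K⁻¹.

Ideal: P_ideal = RT/V_m = (0.08206)(242.6)/0.734 = 27.1223 atm
vdW: P = RT/(V_m − b) − a/V_m² = 19.9078/0.707800 − 0.239/0.538756 = 28.1263 − 0.443615 = 27.6827 atm
ΔP = 27.6827 − 27.1223 = 0.560 atm

ΔP ≈ 0.560 atm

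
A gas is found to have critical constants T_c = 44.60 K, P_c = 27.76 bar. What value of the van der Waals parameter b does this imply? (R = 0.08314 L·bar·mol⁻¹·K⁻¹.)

From T_c = 8a/(27Rb) and P_c = a/(27b²): b = R T_c/(8 P_c).
b = (0.08314)(44.60)/(8×27.76) = 3.7080/222.08 = 0.01670 L/mol

b ≈ 0.01670 L/mol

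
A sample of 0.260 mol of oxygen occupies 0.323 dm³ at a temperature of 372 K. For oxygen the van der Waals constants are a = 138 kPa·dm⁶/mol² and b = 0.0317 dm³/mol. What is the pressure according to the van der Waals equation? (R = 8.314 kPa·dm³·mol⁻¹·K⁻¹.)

P = nRT/(V − nb) − a n²/V²
nRT/(V − nb) = (0.260)(8.314)(372)/(0.323 − 0.260×0.0317) = 804.13/0.31476 = 2554.7 kPa
a n²/V² = (138)(0.260)²/(0.323)² = 89.417 kPa
P = 2554.7 − 89.417 = 2465 kPa

P ≈ 2465 kPa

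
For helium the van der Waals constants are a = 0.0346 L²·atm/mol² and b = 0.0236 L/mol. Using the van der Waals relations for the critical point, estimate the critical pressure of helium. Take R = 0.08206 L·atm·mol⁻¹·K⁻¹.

P_c ≈ 2.301 atm

For a van der Waals gas, P_c = a/(27b²).
P_c = 0.0346/(27×(0.0236)²) = 0.0346/0.015038 = 2.301 atm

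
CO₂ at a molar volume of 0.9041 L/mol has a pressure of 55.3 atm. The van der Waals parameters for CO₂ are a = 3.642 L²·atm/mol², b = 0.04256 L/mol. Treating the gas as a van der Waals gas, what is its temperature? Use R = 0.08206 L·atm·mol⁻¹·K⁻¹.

T ≈ 627.4 K

T = (P + a/V_m²)(V_m − b)/R
P + a/V_m² = 55.3 + 3.642/(0.9041)² = 59.756 atm
V_m − b = 0.9041 − 0.04256 = 0.86154 L/mol
T = (59.756)(0.86154)/0.08206 = 627.4 K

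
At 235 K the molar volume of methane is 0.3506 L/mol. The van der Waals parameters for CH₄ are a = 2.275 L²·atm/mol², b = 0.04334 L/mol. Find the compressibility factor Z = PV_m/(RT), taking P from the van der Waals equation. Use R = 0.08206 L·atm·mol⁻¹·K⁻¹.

Z ≈ 0.8046

P = RT/(V_m − b) − a/V_m² = (0.08206)(235)/(0.3506 − 0.04334) − 2.275/(0.3506)²
  = 19.284/0.30726 − 18.508 = 62.761 − 18.508 = 44.253 atm
Z = PV_m/(RT) = (44.253)(0.3506)/((0.08206)(235)) = 15.515/19.284 = 0.8046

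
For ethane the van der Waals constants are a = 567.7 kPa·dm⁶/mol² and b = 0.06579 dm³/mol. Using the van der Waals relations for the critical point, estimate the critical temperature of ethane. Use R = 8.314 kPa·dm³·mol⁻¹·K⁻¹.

T_c ≈ 307.5 K

For a van der Waals gas, T_c = 8a/(27Rb).
T_c = 8×567.7/(27×8.314×0.06579) = 4541.6/14.768 = 307.5 K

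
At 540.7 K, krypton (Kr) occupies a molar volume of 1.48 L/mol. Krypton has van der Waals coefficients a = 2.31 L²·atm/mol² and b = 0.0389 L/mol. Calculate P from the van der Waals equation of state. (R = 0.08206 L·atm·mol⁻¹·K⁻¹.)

P ≈ 29.73 atm

P = RT/(V_m − b) − a/V_m²
RT/(V_m − b) = (0.08206)(540.7)/(1.48 − 0.0389) = 44.370/1.4411 = 30.789 atm
a/V_m² = 2.31/(1.48)² = 1.0546 atm
P = 30.789 − 1.0546 = 29.73 atm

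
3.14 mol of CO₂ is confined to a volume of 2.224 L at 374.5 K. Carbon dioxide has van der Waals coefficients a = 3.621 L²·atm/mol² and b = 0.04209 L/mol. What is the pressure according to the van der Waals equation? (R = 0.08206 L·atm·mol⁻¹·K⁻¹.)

P ≈ 38.91 atm

P = nRT/(V − nb) − a n²/V²
nRT/(V − nb) = (3.14)(0.08206)(374.5)/(2.224 − 3.14×0.04209) = 96.497/2.0918 = 46.131 atm
a n²/V² = (3.621)(3.14)²/(2.224)² = 7.2180 atm
P = 46.131 − 7.2180 = 38.91 atm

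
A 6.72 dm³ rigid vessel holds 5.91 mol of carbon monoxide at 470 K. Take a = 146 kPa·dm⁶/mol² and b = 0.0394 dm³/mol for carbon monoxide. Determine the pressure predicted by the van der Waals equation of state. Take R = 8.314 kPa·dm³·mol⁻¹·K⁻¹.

P = nRT/(V − nb) − a n²/V²
nRT/(V − nb) = (5.91)(8.314)(470)/(6.72 − 5.91×0.0394) = 23094/6.4871 = 3560.0 kPa
a n²/V² = (146)(5.91)²/(6.72)² = 112.92 kPa
P = 3560.0 − 112.92 = 3447 kPa

P ≈ 3447 kPa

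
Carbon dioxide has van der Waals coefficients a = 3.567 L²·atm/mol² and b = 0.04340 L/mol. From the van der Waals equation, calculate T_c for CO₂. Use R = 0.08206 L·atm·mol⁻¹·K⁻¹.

T_c ≈ 296.8 K

For a van der Waals gas, T_c = 8a/(27Rb).
T_c = 8×3.567/(27×0.08206×0.04340) = 28.536/0.096158 = 296.8 K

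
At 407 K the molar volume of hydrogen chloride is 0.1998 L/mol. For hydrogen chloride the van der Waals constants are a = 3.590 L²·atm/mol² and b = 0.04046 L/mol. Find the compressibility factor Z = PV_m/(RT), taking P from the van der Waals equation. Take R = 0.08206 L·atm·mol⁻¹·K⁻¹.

P = RT/(V_m − b) − a/V_m² = (0.08206)(407)/(0.1998 − 0.04046) − 3.590/(0.1998)²
  = 33.398/0.15934 − 89.930 = 209.60 − 89.930 = 119.67 atm
Z = PV_m/(RT) = (119.67)(0.1998)/((0.08206)(407)) = 23.910/33.398 = 0.7159

Z ≈ 0.7159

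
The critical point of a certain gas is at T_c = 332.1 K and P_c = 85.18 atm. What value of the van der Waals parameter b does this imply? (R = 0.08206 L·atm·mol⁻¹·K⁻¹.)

b ≈ 0.03999 L/mol

From T_c = 8a/(27Rb) and P_c = a/(27b²): b = R T_c/(8 P_c).
b = (0.08206)(332.1)/(8×85.18) = 27.252/681.44 = 0.03999 L/mol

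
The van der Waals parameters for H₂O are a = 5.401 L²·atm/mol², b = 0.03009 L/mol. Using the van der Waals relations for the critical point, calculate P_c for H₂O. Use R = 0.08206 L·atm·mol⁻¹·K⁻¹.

P_c ≈ 220.9 atm

For a van der Waals gas, P_c = a/(27b²).
P_c = 5.401/(27×(0.03009)²) = 5.401/0.024446 = 220.9 atm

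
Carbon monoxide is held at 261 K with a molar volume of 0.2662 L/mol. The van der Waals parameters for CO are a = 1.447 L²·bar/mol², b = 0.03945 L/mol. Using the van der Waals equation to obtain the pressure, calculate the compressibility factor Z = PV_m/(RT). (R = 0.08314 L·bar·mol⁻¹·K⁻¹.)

P = RT/(V_m − b) − a/V_m² = (0.08314)(261)/(0.2662 − 0.03945) − 1.447/(0.2662)²
  = 21.700/0.22675 − 20.420 = 95.700 − 20.420 = 75.280 bar
Z = PV_m/(RT) = (75.280)(0.2662)/((0.08314)(261)) = 20.040/21.700 = 0.9235

Z ≈ 0.9235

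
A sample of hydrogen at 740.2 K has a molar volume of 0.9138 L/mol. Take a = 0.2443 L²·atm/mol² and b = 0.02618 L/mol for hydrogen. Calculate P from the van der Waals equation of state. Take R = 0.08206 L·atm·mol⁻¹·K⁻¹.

P ≈ 68.14 atm

P = RT/(V_m − b) − a/V_m²
RT/(V_m − b) = (0.08206)(740.2)/(0.9138 − 0.02618) = 60.741/0.88762 = 68.431 atm
a/V_m² = 0.2443/(0.9138)² = 0.29256 atm
P = 68.431 − 0.29256 = 68.14 atm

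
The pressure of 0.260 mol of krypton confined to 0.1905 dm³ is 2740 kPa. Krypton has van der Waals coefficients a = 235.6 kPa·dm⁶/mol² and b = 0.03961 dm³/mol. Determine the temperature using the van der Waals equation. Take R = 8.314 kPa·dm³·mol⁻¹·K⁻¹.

T = (P + a n²/V²)(V − nb)/(nR)
P + a n²/V² = 2740 + (235.6)(0.260)²/(0.1905)² = 3178.9 kPa
V − nb = 0.1905 − (0.260)(0.03961) = 0.18020 dm³
T = (3178.9)(0.18020)/((0.260)(8.314)) = 265.0 K

T ≈ 265.0 K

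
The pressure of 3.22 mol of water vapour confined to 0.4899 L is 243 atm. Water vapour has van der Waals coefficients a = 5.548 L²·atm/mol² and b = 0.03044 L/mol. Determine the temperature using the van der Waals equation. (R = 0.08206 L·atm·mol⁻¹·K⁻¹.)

T = (P + a n²/V²)(V − nb)/(nR)
P + a n²/V² = 243 + (5.548)(3.22)²/(0.4899)² = 482.68 atm
V − nb = 0.4899 − (3.22)(0.03044) = 0.39188 L
T = (482.68)(0.39188)/((3.22)(0.08206)) = 715.9 K

T ≈ 715.9 K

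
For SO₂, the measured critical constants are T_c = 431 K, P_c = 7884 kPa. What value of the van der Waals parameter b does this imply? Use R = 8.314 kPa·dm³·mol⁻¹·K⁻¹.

b ≈ 0.05681 dm³/mol

From T_c = 8a/(27Rb) and P_c = a/(27b²): b = R T_c/(8 P_c).
b = (8.314)(431)/(8×7884) = 3583.3/63072 = 0.05681 dm³/mol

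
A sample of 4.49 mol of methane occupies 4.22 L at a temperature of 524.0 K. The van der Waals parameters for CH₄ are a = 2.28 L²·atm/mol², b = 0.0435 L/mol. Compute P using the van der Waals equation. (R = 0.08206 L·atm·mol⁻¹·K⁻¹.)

P ≈ 45.39 atm

P = nRT/(V − nb) − a n²/V²
nRT/(V − nb) = (4.49)(0.08206)(524.0)/(4.22 − 4.49×0.0435) = 193.07/4.0247 = 47.971 atm
a n²/V² = (2.28)(4.49)²/(4.22)² = 2.5811 atm
P = 47.971 − 2.5811 = 45.39 atm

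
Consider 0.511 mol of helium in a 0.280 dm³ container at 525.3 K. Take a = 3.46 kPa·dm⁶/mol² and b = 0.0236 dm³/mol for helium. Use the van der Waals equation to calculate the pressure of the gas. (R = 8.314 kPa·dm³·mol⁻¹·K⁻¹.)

P = nRT/(V − nb) − a n²/V²
nRT/(V − nb) = (0.511)(8.314)(525.3)/(0.280 − 0.511×0.0236) = 2231.7/0.26794 = 8329.1 kPa
a n²/V² = (3.46)(0.511)²/(0.280)² = 11.524 kPa
P = 8329.1 − 11.524 = 8318 kPa

P ≈ 8318 kPa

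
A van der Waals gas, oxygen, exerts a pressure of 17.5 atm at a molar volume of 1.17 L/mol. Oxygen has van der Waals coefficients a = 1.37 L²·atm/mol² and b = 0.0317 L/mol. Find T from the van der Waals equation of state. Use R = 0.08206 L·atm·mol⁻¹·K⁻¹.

T ≈ 256.6 K

T = (P + a/V_m²)(V_m − b)/R
P + a/V_m² = 17.5 + 1.37/(1.17)² = 18.501 atm
V_m − b = 1.17 − 0.0317 = 1.1383 L/mol
T = (18.501)(1.1383)/0.08206 = 256.6 K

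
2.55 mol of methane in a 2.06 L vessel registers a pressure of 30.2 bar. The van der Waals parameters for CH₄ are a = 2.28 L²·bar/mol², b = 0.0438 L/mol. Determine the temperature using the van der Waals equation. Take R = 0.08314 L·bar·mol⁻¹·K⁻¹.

T = (P + a n²/V²)(V − nb)/(nR)
P + a n²/V² = 30.2 + (2.28)(2.55)²/(2.06)² = 33.694 bar
V − nb = 2.06 − (2.55)(0.0438) = 1.9483 L
T = (33.694)(1.9483)/((2.55)(0.08314)) = 309.6 K

T ≈ 309.6 K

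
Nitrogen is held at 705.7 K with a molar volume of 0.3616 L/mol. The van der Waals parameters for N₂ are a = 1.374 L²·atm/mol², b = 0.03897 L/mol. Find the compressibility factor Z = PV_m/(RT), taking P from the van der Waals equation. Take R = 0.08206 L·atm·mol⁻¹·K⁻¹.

P = RT/(V_m − b) − a/V_m² = (0.08206)(705.7)/(0.3616 − 0.03897) − 1.374/(0.3616)²
  = 57.910/0.32263 − 10.508 = 179.49 − 10.508 = 168.98 atm
Z = PV_m/(RT) = (168.98)(0.3616)/((0.08206)(705.7)) = 61.103/57.910 = 1.055

Z ≈ 1.055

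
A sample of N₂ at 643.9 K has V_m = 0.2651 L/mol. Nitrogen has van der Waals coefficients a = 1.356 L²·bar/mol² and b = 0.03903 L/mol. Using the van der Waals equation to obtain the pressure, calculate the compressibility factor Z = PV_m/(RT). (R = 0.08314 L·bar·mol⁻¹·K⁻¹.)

P = RT/(V_m − b) − a/V_m² = (0.08314)(643.9)/(0.2651 − 0.03903) − 1.356/(0.2651)²
  = 53.534/0.22607 − 19.295 = 236.80 − 19.295 = 217.51 bar
Z = PV_m/(RT) = (217.51)(0.2651)/((0.08314)(643.9)) = 57.662/53.534 = 1.077

Z ≈ 1.077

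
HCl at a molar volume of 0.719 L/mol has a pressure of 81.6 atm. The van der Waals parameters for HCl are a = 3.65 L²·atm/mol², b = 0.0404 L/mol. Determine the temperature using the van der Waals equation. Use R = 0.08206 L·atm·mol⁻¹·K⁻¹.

T = (P + a/V_m²)(V_m − b)/R
P + a/V_m² = 81.6 + 3.65/(0.719)² = 88.660 atm
V_m − b = 0.719 − 0.0404 = 0.67860 L/mol
T = (88.660)(0.67860)/0.08206 = 733.2 K

T ≈ 733.2 K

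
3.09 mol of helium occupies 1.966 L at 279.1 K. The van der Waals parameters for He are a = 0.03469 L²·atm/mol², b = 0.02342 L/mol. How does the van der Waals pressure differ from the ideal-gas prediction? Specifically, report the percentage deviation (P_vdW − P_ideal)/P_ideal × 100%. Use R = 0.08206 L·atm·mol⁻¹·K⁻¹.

3.58 %

Ideal: P_ideal = nRT/V = (3.09)(0.08206)(279.1)/1.966 = 35.9970 atm
vdW: P = nRT/(V − nb) − a n²/V² = 70.7701/1.89363 − 0.331224/3.86516 = 37.3727 − 0.0856948 = 37.2870 atm
% deviation = (37.2870 − 35.9970)/35.9970 × 100% = 3.58%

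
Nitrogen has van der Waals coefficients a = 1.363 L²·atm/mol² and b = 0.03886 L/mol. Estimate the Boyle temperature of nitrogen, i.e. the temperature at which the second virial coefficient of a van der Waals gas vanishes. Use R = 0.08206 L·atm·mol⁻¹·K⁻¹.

T_B ≈ 427.4 K

For a van der Waals gas the second virial coefficient B₂ = b − a/(RT) vanishes at T_B = a/(Rb).
T_B = 1.363/(0.08206×0.03886) = 1.363/0.0031889 = 427.4 K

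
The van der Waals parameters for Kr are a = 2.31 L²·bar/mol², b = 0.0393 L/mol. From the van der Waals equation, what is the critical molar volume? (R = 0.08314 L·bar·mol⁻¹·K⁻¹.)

For a van der Waals gas, V_m,c = 3b.
V_m,c = 3×0.0393 = 0.1179 L/mol

V_m,c ≈ 0.1179 L/mol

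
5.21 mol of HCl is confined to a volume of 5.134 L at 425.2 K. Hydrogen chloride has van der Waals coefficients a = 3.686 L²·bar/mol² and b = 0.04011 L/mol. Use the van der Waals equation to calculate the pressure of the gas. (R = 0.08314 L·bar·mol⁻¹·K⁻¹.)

P = nRT/(V − nb) − a n²/V²
nRT/(V − nb) = (5.21)(0.08314)(425.2)/(5.134 − 5.21×0.04011) = 184.18/4.9250 = 37.397 bar
a n²/V² = (3.686)(5.21)²/(5.134)² = 3.7959 bar
P = 37.397 − 3.7959 = 33.60 bar

P ≈ 33.60 bar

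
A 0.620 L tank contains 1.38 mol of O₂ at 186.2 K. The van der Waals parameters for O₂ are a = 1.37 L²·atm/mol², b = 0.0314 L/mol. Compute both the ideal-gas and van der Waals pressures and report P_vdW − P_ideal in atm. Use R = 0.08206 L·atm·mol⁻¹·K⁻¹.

Ideal: P_ideal = nRT/V = (1.38)(0.08206)(186.2)/0.620 = 34.0094 atm
vdW: P = nRT/(V − nb) − a n²/V² = 21.0858/0.576668 − 2.60903/0.384400 = 36.5649 − 6.78728 = 29.7776 atm
ΔP = 29.7776 − 34.0094 = -4.232 atm

ΔP ≈ -4.232 atm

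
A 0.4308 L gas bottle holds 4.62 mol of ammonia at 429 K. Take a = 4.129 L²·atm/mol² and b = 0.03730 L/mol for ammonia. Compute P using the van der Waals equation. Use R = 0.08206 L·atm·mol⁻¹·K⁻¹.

P ≈ 154.4 atm

P = nRT/(V − nb) − a n²/V²
nRT/(V − nb) = (4.62)(0.08206)(429)/(0.4308 − 4.62×0.03730) = 162.64/0.25847 = 629.24 atm
a n²/V² = (4.129)(4.62)²/(0.4308)² = 474.87 atm
P = 629.24 − 474.87 = 154.4 atm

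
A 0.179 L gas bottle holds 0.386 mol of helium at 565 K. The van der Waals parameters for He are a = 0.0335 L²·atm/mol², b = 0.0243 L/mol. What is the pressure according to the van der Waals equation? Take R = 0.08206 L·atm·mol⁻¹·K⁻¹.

P ≈ 105.4 atm

P = nRT/(V − nb) − a n²/V²
nRT/(V − nb) = (0.386)(0.08206)(565)/(0.179 − 0.386×0.0243) = 17.896/0.16962 = 105.51 atm
a n²/V² = (0.0335)(0.386)²/(0.179)² = 0.15578 atm
P = 105.51 − 0.15578 = 105.4 atm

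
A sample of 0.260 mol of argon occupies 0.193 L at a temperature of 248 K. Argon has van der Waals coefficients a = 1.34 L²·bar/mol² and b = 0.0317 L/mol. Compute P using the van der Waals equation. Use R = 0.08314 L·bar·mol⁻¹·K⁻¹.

P ≈ 26.58 bar

P = nRT/(V − nb) − a n²/V²
nRT/(V − nb) = (0.260)(0.08314)(248)/(0.193 − 0.260×0.0317) = 5.3609/0.18476 = 29.015 bar
a n²/V² = (1.34)(0.260)²/(0.193)² = 2.4319 bar
P = 29.015 − 2.4319 = 26.58 bar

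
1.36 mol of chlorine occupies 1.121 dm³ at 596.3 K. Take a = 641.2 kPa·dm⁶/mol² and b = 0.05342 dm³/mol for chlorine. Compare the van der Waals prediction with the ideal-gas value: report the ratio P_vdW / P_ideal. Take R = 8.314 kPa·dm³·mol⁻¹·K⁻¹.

Ideal: P_ideal = nRT/V = (1.36)(8.314)(596.3)/1.121 = 6014.62 kPa
vdW: P = nRT/(V − nb) − a n²/V² = 6742.39/1.04835 − 1185.96/1.25664 = 6431.43 − 943.755 = 5487.68 kPa
Ratio = 5487.68/6014.62 = 0.9124

P_vdW / P_ideal ≈ 0.9124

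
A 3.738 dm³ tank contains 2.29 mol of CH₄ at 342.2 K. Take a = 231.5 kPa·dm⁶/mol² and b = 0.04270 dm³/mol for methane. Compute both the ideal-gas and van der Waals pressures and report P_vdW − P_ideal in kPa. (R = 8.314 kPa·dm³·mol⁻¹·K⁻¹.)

ΔP ≈ -40.1 kPa

Ideal: P_ideal = nRT/V = (2.29)(8.314)(342.2)/3.738 = 1742.96 kPa
vdW: P = nRT/(V − nb) − a n²/V² = 6515.17/3.64022 − 1214.01/13.9726 = 1789.77 − 86.8850 = 1702.89 kPa
ΔP = 1702.89 − 1742.96 = -40.1 kPa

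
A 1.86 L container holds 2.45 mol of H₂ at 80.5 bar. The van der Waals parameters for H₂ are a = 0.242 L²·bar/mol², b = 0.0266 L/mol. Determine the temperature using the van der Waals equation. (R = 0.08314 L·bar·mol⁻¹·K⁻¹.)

T = (P + a n²/V²)(V − nb)/(nR)
P + a n²/V² = 80.5 + (0.242)(2.45)²/(1.86)² = 80.920 bar
V − nb = 1.86 − (2.45)(0.0266) = 1.7948 L
T = (80.920)(1.7948)/((2.45)(0.08314)) = 713.0 K

T ≈ 713.0 K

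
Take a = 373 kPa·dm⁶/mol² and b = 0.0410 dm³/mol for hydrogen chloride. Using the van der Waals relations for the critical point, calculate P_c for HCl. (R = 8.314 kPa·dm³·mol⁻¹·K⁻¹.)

For a van der Waals gas, P_c = a/(27b²).
P_c = 373/(27×(0.0410)²) = 373/0.045387 = 8218 kPa

P_c ≈ 8218 kPa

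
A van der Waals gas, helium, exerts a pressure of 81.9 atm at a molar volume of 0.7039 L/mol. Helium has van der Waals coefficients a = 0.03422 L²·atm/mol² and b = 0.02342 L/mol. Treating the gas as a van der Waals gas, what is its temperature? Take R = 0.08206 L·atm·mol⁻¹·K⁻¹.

T ≈ 679.7 K

T = (P + a/V_m²)(V_m − b)/R
P + a/V_m² = 81.9 + 0.03422/(0.7039)² = 81.969 atm
V_m − b = 0.7039 − 0.02342 = 0.68048 L/mol
T = (81.969)(0.68048)/0.08206 = 679.7 K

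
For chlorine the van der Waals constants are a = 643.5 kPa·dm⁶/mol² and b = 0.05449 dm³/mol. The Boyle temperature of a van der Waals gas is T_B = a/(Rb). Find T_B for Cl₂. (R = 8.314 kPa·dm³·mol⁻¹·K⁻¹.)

For a van der Waals gas the second virial coefficient B₂ = b − a/(RT) vanishes at T_B = a/(Rb).
T_B = 643.5/(8.314×0.05449) = 643.5/0.45303 = 1420 K

T_B ≈ 1420 K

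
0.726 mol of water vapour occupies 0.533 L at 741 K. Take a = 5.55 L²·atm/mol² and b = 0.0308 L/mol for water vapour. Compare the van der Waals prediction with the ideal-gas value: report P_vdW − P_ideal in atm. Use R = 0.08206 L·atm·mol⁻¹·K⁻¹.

ΔP ≈ -6.670 atm

Ideal: P_ideal = nRT/V = (0.726)(0.08206)(741)/0.533 = 82.8246 atm
vdW: P = nRT/(V − nb) − a n²/V² = 44.1455/0.510639 − 2.92527/0.284089 = 86.4515 − 10.2970 = 76.1545 atm
ΔP = 76.1545 − 82.8246 = -6.670 atm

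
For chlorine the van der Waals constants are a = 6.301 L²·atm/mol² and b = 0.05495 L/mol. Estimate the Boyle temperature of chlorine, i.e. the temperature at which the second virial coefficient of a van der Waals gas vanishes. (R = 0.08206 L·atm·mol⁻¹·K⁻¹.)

T_B ≈ 1397 K

For a van der Waals gas the second virial coefficient B₂ = b − a/(RT) vanishes at T_B = a/(Rb).
T_B = 6.301/(0.08206×0.05495) = 6.301/0.0045092 = 1397 K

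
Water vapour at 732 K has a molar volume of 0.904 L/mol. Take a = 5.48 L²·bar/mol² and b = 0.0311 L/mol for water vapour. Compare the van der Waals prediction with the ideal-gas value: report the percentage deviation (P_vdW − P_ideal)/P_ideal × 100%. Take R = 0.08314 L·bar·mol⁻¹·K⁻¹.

Ideal: P_ideal = RT/V_m = (0.08314)(732)/0.904 = 67.3213 bar
vdW: P = RT/(V_m − b) − a/V_m² = 60.8585/0.872900 − 5.48/0.817216 = 69.7199 − 6.70569 = 63.0142 bar
% deviation = (63.0142 − 67.3213)/67.3213 × 100% = -6.40%

-6.40 %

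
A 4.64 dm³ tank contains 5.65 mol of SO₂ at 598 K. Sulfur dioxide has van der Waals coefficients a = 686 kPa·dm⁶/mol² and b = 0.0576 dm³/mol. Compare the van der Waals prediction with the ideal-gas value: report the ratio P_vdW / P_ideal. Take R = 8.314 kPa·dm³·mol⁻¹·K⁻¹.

P_vdW / P_ideal ≈ 0.9074

Ideal: P_ideal = nRT/V = (5.65)(8.314)(598)/4.64 = 6053.99 kPa
vdW: P = nRT/(V − nb) − a n²/V² = 28090.5/4.31456 − 21898.8/21.5296 = 6510.63 − 1017.15 = 5493.48 kPa
Ratio = 5493.48/6053.99 = 0.9074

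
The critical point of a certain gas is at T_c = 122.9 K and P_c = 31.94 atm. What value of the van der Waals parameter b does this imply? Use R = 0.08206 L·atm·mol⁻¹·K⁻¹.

b ≈ 0.03947 L/mol

From T_c = 8a/(27Rb) and P_c = a/(27b²): b = R T_c/(8 P_c).
b = (0.08206)(122.9)/(8×31.94) = 10.085/255.52 = 0.03947 L/mol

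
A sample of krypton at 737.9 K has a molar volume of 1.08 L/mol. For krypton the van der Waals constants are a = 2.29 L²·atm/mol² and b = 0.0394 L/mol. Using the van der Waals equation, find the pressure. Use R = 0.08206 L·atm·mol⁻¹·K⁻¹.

P ≈ 56.23 atm

P = RT/(V_m − b) − a/V_m²
RT/(V_m − b) = (0.08206)(737.9)/(1.08 − 0.0394) = 60.552/1.0406 = 58.190 atm
a/V_m² = 2.29/(1.08)² = 1.9633 atm
P = 58.190 − 1.9633 = 56.23 atm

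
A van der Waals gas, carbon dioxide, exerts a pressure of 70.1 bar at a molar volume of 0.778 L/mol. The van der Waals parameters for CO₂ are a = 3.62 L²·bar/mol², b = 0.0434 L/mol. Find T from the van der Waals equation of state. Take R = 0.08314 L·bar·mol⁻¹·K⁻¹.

T ≈ 672.2 K

T = (P + a/V_m²)(V_m − b)/R
P + a/V_m² = 70.1 + 3.62/(0.778)² = 76.081 bar
V_m − b = 0.778 − 0.0434 = 0.73460 L/mol
T = (76.081)(0.73460)/0.08314 = 672.2 K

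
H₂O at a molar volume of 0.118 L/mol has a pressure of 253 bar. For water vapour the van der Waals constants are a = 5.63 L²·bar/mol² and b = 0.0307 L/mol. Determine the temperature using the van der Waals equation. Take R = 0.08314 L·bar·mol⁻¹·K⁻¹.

T = (P + a/V_m²)(V_m − b)/R
P + a/V_m² = 253 + 5.63/(0.118)² = 657.34 bar
V_m − b = 0.118 − 0.0307 = 0.087300 L/mol
T = (657.34)(0.087300)/0.08314 = 690.2 K

T ≈ 690.2 K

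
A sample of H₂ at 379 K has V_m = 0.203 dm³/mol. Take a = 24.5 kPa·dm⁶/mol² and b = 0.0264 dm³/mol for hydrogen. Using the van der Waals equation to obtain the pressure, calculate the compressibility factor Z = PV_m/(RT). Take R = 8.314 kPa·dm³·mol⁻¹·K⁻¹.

P = RT/(V_m − b) − a/V_m² = (8.314)(379)/(0.203 − 0.0264) − 24.5/(0.203)²
  = 3151.0/0.17660 − 594.53 = 17843 − 594.53 = 17248 kPa
Z = PV_m/(RT) = (17248)(0.203)/((8.314)(379)) = 3501.3/3151.0 = 1.111

Z ≈ 1.111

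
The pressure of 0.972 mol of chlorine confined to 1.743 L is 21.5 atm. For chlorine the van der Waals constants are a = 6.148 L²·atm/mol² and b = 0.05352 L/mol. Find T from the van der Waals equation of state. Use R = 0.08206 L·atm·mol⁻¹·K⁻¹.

T ≈ 496.3 K

T = (P + a n²/V²)(V − nb)/(nR)
P + a n²/V² = 21.5 + (6.148)(0.972)²/(1.743)² = 23.412 atm
V − nb = 1.743 − (0.972)(0.05352) = 1.6910 L
T = (23.412)(1.6910)/((0.972)(0.08206)) = 496.3 K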